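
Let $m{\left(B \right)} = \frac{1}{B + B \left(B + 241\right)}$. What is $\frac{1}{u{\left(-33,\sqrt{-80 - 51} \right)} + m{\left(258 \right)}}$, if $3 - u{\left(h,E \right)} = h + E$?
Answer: $\frac{599076129000}{23746716288001} + \frac{16641000000 i \sqrt{131}}{23746716288001} \approx 0.025228 + 0.0080207 i$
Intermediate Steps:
$u{\left(h,E \right)} = 3 - E - h$ ($u{\left(h,E \right)} = 3 - \left(h + E\right) = 3 - \left(E + h\right) = 3 - E - h$)
$m{\left(B \right)} = \frac{1}{B + B \left(241 + B\right)}$
$\frac{1}{u{\left(-33,\sqrt{-80 - 51} \right)} + m{\left(258 \right)}} = \frac{1}{\left(3 - \sqrt{-80 - 51} - -33\right) + \frac{1}{258 \left(242 + 258\right)}} = \frac{1}{\left(3 - \sqrt{-131} + 33\right) + \frac{1}{258 \cdot 500}} = \frac{1}{\left(3 - i \sqrt{131} + 33\right) + \frac{1}{258} \cdot \frac{1}{500}} = \frac{1}{\left(3 - i \sqrt{131} + 33\right) + \frac{1}{129000}} = \frac{1}{\left(36 - i \sqrt{131}\right) + \frac{1}{129000}} = \frac{1}{\frac{4644001}{129000} - i \sqrt{131}}$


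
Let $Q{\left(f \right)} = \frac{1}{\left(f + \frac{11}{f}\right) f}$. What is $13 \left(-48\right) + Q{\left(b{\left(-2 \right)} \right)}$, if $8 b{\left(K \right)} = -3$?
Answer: $- \frac{444848}{713} \approx -623.91$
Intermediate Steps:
$b{\left(K \right)} = - \frac{3}{8}$ ($b{\left(K \right)} = \frac{1}{8} \left(-3\right) = - \frac{3}{8}$)
$Q{\left(f \right)} = \frac{1}{f \left(f + \frac{11}{f}\right)}$
$13 \left(-48\right) + Q{\left(b{\left(-2 \right)} \right)} = 13 \left(-48\right) + \frac{1}{11 + \left(- \frac{3}{8}\right)^{2}} = -624 + \frac{1}{11 + \frac{9}{64}} = -624 + \frac{1}{\frac{713}{64}} = -624 + \frac{64}{713} = - \frac{444848}{713}$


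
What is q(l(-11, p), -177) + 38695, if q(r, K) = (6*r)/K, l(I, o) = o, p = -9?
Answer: 2283023/59 ≈ 38695.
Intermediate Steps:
q(r, K) = 6*r/K
q(l(-11, p), -177) + 38695 = 6*(-9)/(-177) + 38695 = 6*(-9)*(-1/177) + 38695 = 18/59 + 38695 = 2283023/59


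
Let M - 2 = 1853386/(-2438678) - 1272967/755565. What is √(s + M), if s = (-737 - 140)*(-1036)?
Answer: 2*√192793211666650209892127797155/921289871535 ≈ 953.19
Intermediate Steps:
M = -409775362288/921289871535 (M = 2 + (1853386/(-2438678) - 1272967/755565) = 2 + (1853386*(-1/2438678) - 1272967*1/755565) = 2 + (-926693/1219339 - 1272967/755565) = 2 - 2252355105358/921289871535 = -409775362288/921289871535 ≈ -0.44478)
s = 908572 (s = -877*(-1036) = 908572)
√(s + M) = √(908572 - 409775362288/921289871535) = √(837057771384935732/921289871535) = 2*√192793211666650209892127797155/921289871535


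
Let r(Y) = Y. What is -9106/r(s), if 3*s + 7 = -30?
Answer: 27318/37 ≈ 738.32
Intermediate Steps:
s = -37/3 (s = -7/3 + (1/3)*(-30) = -7/3 - 10 = -37/3 ≈ -12.333)
-9106/r(s) = -9106/(-37/3) = -9106*(-3/37) = 27318/37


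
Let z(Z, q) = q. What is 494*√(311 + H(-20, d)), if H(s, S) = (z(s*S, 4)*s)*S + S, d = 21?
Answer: 988*I*√337 ≈ 18137.0*I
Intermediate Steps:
H(s, S) = S + 4*S*s (H(s, S) = (4*s)*S + S = 4*S*s + S = S + 4*S*s)
494*√(311 + H(-20, d)) = 494*√(311 + 21*(1 + 4*(-20))) = 494*√(311 + 21*(1 - 80)) = 494*√(311 + 21*(-79)) = 494*√(311 - 1659) = 494*√(-1348) = 494*(2*I*√337) = 988*I*√337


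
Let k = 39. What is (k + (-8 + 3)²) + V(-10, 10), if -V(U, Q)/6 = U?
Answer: 124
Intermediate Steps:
V(U, Q) = -6*U
(k + (-8 + 3)²) + V(-10, 10) = (39 + (-8 + 3)²) - 6*(-10) = (39 + (-5)²) + 60 = (39 + 25) + 60 = 64 + 60 = 124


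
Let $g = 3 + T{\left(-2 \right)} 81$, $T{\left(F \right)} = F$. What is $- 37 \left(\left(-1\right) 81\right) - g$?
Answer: $3156$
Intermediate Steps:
$g = -159$ ($g = 3 - 162 = -159$)
$- 37 \left(\left(-1\right) 81\right) - g = - 37 \left(\left(-1\right) 81\right) - -159 = \left(-37\right) \left(-81\right) + 159 = 2997 + 159 = 3156$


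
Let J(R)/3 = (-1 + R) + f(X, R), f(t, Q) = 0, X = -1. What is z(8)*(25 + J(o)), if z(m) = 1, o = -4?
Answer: 10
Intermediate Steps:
J(R) = -3 + 3*R (J(R) = 3*((-1 + R) + 0) = 3*(-1 + R) = -3 + 3*R)
z(8)*(25 + J(o)) = 1*(25 + (-3 + 3*(-4))) = 1*(25 + (-3 - 12)) = 1*(25 - 15) = 1*10 = 10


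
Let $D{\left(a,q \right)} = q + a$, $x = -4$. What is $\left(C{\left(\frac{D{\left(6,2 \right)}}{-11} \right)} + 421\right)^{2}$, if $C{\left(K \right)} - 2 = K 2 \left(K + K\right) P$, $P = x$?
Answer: $\frac{2515925281}{14641} \approx 1.7184 \cdot 10^{5}$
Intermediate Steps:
$P = -4$
$D{\left(a,q \right)} = a + q$
$C{\left(K \right)} = 2 - 16 K^{2}$ ($C{\left(K \right)} = 2 + K 2 \left(K + K\right) \left(-4\right) = 2 + K 2 \cdot 2 K \left(-4\right) = 2 + K 4 K \left(-4\right) = 2 + 4 K^{2} \left(-4\right) = 2 - 16 K^{2}$)
$\left(C{\left(\frac{D{\left(6,2 \right)}}{-11} \right)} + 421\right)^{2} = \left(\left(2 - 16 \left(\frac{6 + 2}{-11}\right)^{2}\right) + 421\right)^{2} = \left(\left(2 - 16 \left(8 \left(- \frac{1}{11}\right)\right)^{2}\right) + 421\right)^{2} = \left(\left(2 - 16 \left(- \frac{8}{11}\right)^{2}\right) + 421\right)^{2} = \left(\left(2 - \frac{1024}{121}\right) + 421\right)^{2} = \left(- \frac{782}{121} + 421\right)^{2} = \left(\frac{50159}{121}\right)^{2} = \frac{2515925281}{14641}$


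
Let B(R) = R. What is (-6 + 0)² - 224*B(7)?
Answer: -1532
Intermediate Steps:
(-6 + 0)² - 224*B(7) = (-6 + 0)² - 224*7 = (-6)² - 1568 = 36 - 1568 = -1532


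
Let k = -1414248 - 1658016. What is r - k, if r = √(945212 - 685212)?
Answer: 3072264 + 100*√26 ≈ 3.0728e+6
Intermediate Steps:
r = 100*√26 (r = √260000 = 100*√26 ≈ 509.90)
k = -3072264
r - k = 100*√26 - 1*(-3072264) = 100*√26 + 3072264 = 3072264 + 100*√26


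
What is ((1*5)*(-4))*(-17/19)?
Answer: 340/19 ≈ 17.895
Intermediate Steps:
((1*5)*(-4))*(-17/19) = (5*(-4))*(-17*1/19) = -20*(-17/19) = 340/19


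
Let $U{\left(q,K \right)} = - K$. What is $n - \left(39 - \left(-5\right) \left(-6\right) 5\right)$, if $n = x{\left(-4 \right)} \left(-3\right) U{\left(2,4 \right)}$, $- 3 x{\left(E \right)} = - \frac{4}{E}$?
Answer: $107$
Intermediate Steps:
$x{\left(E \right)} = \frac{4}{3 E}$ ($x{\left(E \right)} = - \frac{\left(-4\right) \frac{1}{E}}{3} = \frac{4}{3 E}$)
$n = -4$ ($n = \frac{4}{3 \left(-4\right)} \left(-3\right) \left(\left(-1\right) 4\right) = \frac{4}{3} \left(- \frac{1}{4}\right) \left(-3\right) \left(-4\right) = \left(- \frac{1}{3}\right) \left(-3\right) \left(-4\right) = 1 \left(-4\right) = -4$)
$n - \left(39 - \left(-5\right) \left(-6\right) 5\right) = -4 - \left(39 - \left(-5\right) \left(-6\right) 5\right) = -4 + \left(-39 + 30 \cdot 5\right) = -4 + \left(-39 + 150\right) = -4 + 111 = 107$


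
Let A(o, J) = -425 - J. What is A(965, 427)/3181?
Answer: -852/3181 ≈ -0.26784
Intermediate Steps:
A(965, 427)/3181 = (-425 - 1*427)/3181 = (-425 - 427)*(1/3181) = -852*1/3181 = -852/3181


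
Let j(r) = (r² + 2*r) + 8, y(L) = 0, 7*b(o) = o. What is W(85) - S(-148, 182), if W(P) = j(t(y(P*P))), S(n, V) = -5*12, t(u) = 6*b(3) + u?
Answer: 3908/49 ≈ 79.755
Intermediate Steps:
b(o) = o/7
t(u) = 18/7 + u (t(u) = 6*((⅐)*3) + u = 6*(3/7) + u = 18/7 + u)
j(r) = 8 + r² + 2*r
S(n, V) = -60
W(P) = 968/49 (W(P) = 8 + (18/7 + 0)² + 2*(18/7 + 0) = 8 + (18/7)² + 2*(18/7) = 8 + 324/49 + 36/7 = 968/49)
W(85) - S(-148, 182) = 968/49 - 1*(-60) = 968/49 + 60 = 3908/49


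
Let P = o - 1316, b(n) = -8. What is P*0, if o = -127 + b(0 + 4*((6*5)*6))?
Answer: 0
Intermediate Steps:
o = -135 (o = -127 - 8 = -135)
P = -1451 (P = -135 - 1316 = -1451)
P*0 = -1451*0 = 0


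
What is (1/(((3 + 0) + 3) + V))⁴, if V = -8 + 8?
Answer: 1/1296 ≈ 0.00077160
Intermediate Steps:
V = 0
(1/(((3 + 0) + 3) + V))⁴ = (1/(((3 + 0) + 3) + 0))⁴ = (1/((3 + 3) + 0))⁴ = (1/(6 + 0))⁴ = (1/6)⁴ = (⅙)⁴ = 1/1296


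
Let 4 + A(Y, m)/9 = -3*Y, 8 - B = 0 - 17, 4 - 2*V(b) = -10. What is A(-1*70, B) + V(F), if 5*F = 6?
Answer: 1861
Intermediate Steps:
F = 6/5 (F = (1/5)*6 = 6/5 ≈ 1.2000)
V(b) = 7 (V(b) = 2 - 1/2*(-10) = 2 + 5 = 7)
B = 25 (B = 8 - (0 - 17) = 8 - 1*(-17) = 8 + 17 = 25)
A(Y, m) = -36 - 27*Y (A(Y, m) = -36 + 9*(-3*Y) = -36 - 27*Y)
A(-1*70, B) + V(F) = (-36 - (-27)*70) + 7 = (-36 - 27*(-70)) + 7 = (-36 + 1890) + 7 = 1854 + 7 = 1861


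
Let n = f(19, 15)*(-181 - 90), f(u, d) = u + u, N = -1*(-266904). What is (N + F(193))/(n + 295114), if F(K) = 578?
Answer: 133741/142408 ≈ 0.93914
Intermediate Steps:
N = 266904
f(u, d) = 2*u
n = -10298 (n = (2*19)*(-181 - 90) = 38*(-271) = -10298)
(N + F(193))/(n + 295114) = (266904 + 578)/(-10298 + 295114) = 267482/284816 = 267482*(1/284816) = 133741/142408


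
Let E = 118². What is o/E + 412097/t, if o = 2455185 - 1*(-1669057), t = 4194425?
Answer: 8652280894739/29201586850 ≈ 296.29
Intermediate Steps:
o = 4124242 (o = 2455185 + 1669057 = 4124242)
E = 13924
o/E + 412097/t = 4124242/13924 + 412097/4194425 = 4124242*(1/13924) + 412097*(1/4194425) = 2062121/6962 + 412097/4194425 = 8652280894739/29201586850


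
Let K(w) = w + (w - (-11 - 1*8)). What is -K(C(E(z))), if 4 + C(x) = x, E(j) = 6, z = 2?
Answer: -23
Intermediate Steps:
C(x) = -4 + x
K(w) = 19 + 2*w (K(w) = w + (w - (-11 - 8)) = w + (w - 1*(-19)) = w + (w + 19) = w + (19 + w) = 19 + 2*w)
-K(C(E(z))) = -(19 + 2*(-4 + 6)) = -(19 + 2*2) = -(19 + 4) = -1*23 = -23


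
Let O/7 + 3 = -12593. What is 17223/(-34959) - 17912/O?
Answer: -74366729/256867079 ≈ -0.28951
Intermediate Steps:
O = -88172 (O = -21 + 7*(-12593) = -21 - 88151 = -88172)
17223/(-34959) - 17912/O = 17223/(-34959) - 17912/(-88172) = 17223*(-1/34959) - 17912*(-1/88172) = -5741/11653 + 4478/22043 = -74366729/256867079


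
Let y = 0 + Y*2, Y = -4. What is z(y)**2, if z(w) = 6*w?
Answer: 2304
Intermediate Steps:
y = -8 (y = 0 - 4*2 = 0 - 8 = -8)
z(y)**2 = (6*(-8))**2 = (-48)**2 = 2304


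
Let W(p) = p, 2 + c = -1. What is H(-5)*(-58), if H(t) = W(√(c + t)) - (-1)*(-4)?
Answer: 232 - 116*I*√2 ≈ 232.0 - 164.05*I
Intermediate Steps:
c = -3 (c = -2 - 1 = -3)
H(t) = -4 + √(-3 + t) (H(t) = √(-3 + t) - (-1)*(-4) = √(-3 + t) - 1*4 = √(-3 + t) - 4 = -4 + √(-3 + t))
H(-5)*(-58) = (-4 + √(-3 - 5))*(-58) = (-4 + √(-8))*(-58) = (-4 + 2*I*√2)*(-58) = 232 - 116*I*√2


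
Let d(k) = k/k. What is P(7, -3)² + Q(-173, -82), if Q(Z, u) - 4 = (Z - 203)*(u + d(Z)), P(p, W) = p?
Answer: 30509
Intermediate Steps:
d(k) = 1
Q(Z, u) = 4 + (1 + u)*(-203 + Z) (Q(Z, u) = 4 + (Z - 203)*(u + 1) = 4 + (-203 + Z)*(1 + u) = 4 + (1 + u)*(-203 + Z))
P(7, -3)² + Q(-173, -82) = 7² + (-199 - 173 - 203*(-82) - 173*(-82)) = 49 + (-199 - 173 + 16646 + 14186) = 49 + 30460 = 30509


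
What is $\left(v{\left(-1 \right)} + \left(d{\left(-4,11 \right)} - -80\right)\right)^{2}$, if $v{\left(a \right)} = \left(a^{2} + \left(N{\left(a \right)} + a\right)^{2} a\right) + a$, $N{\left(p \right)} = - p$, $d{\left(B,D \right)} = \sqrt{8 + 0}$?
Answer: $6408 + 320 \sqrt{2} \approx 6860.5$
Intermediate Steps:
$d{\left(B,D \right)} = 2 \sqrt{2}$ ($d{\left(B,D \right)} = \sqrt{8} = 2 \sqrt{2}$)
$v{\left(a \right)} = a + a^{2}$ ($v{\left(a \right)} = \left(a^{2} + \left(- a + a\right)^{2} a\right) + a = \left(a^{2} + 0^{2} a\right) + a = \left(a^{2} + 0 a\right) + a = \left(a^{2} + 0\right) + a = a^{2} + a = a + a^{2}$)
$\left(v{\left(-1 \right)} + \left(d{\left(-4,11 \right)} - -80\right)\right)^{2} = \left(- (1 - 1) + \left(2 \sqrt{2} - -80\right)\right)^{2} = \left(\left(-1\right) 0 + \left(2 \sqrt{2} + 80\right)\right)^{2} = \left(0 + \left(80 + 2 \sqrt{2}\right)\right)^{2} = \left(80 + 2 \sqrt{2}\right)^{2}$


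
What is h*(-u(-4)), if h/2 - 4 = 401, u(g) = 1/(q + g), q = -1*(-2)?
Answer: 405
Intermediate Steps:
q = 2
u(g) = 1/(2 + g)
h = 810 (h = 8 + 2*401 = 8 + 802 = 810)
h*(-u(-4)) = 810*(-1/(2 - 4)) = 810*(-1/(-2)) = 810*(-1*(-½)) = 810*(½) = 405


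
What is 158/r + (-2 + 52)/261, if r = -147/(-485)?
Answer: 6669260/12789 ≈ 521.48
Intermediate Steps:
r = 147/485 (r = -147*(-1/485) = 147/485 ≈ 0.30309)
158/r + (-2 + 52)/261 = 158/(147/485) + (-2 + 52)/261 = 158*(485/147) + 50*(1/261) = 76630/147 + 50/261 = 6669260/12789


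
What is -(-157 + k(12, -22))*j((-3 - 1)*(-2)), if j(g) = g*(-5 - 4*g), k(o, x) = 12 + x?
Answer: -49432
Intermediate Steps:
-(-157 + k(12, -22))*j((-3 - 1)*(-2)) = -(-157 + (12 - 22))*(-(-3 - 1)*(-2)*(5 + 4*((-3 - 1)*(-2)))) = -(-157 - 10)*(-(-4*(-2))*(5 + 4*(-4*(-2)))) = -(-167)*(-1*8*(5 + 4*8)) = -(-167)*(-1*8*(5 + 32)) = -(-167)*(-1*8*37) = -(-167)*(-296) = -1*49432 = -49432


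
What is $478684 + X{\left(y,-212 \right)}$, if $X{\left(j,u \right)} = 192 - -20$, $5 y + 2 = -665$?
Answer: $478896$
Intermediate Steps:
$y = - \frac{667}{5}$ ($y = - \frac{2}{5} + \frac{1}{5} \left(-665\right) = - \frac{2}{5} - 133 = - \frac{667}{5} \approx -133.4$)
$X{\left(j,u \right)} = 212$ ($X{\left(j,u \right)} = 192 + 20 = 212$)
$478684 + X{\left(y,-212 \right)} = 478684 + 212 = 478896$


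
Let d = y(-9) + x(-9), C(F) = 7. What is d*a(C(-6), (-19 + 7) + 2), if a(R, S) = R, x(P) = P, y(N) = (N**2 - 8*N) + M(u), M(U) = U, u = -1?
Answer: 1001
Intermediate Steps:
y(N) = -1 + N**2 - 8*N (y(N) = (N**2 - 8*N) - 1 = -1 + N**2 - 8*N)
d = 143 (d = (-1 + (-9)**2 - 8*(-9)) - 9 = (-1 + 81 + 72) - 9 = 152 - 9 = 143)
d*a(C(-6), (-19 + 7) + 2) = 143*7 = 1001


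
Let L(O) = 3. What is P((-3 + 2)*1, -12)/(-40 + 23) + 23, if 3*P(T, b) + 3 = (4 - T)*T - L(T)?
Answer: 1184/51 ≈ 23.216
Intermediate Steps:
P(T, b) = -2 + T*(4 - T)/3 (P(T, b) = -1 + ((4 - T)*T - 1*3)/3 = -1 + (T*(4 - T) - 3)/3 = -1 + (-3 + T*(4 - T))/3 = -1 + (-1 + T*(4 - T)/3) = -2 + T*(4 - T)/3)
P((-3 + 2)*1, -12)/(-40 + 23) + 23 = (-2 - (-3 + 2)²/3 + 4*((-3 + 2)*1)/3)/(-40 + 23) + 23 = (-2 - (-1*1)²/3 + 4*(-1*1)/3)/(-17) + 23 = (-2 - ⅓*(-1)² + (4/3)*(-1))*(-1/17) + 23 = (-2 - ⅓*1 - 4/3)*(-1/17) + 23 = (-2 - ⅓ - 4/3)*(-1/17) + 23 = -11/3*(-1/17) + 23 = 11/51 + 23 = 1184/51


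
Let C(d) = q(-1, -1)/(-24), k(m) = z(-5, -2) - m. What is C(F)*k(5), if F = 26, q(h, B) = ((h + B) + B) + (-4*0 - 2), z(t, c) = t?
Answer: -25/12 ≈ -2.0833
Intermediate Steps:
q(h, B) = -2 + h + 2*B (q(h, B) = ((B + h) + B) + (0 - 2) = (h + 2*B) - 2 = -2 + h + 2*B)
k(m) = -5 - m
C(d) = 5/24 (C(d) = (-2 - 1 + 2*(-1))/(-24) = (-2 - 1 - 2)*(-1/24) = -5*(-1/24) = 5/24)
C(F)*k(5) = 5*(-5 - 1*5)/24 = 5*(-5 - 5)/24 = (5/24)*(-10) = -25/12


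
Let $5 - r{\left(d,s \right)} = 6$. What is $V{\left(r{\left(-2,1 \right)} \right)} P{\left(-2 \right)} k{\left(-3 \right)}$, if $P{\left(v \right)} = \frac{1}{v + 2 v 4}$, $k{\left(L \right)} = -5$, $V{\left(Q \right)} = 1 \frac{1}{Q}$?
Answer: $- \frac{5}{18} \approx -0.27778$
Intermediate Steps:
$r{\left(d,s \right)} = -1$ ($r{\left(d,s \right)} = 5 - 6 = -1$)
$V{\left(Q \right)} = \frac{1}{Q}$
$P{\left(v \right)} = \frac{1}{9 v}$ ($P{\left(v \right)} = \frac{1}{v + 8 v} = \frac{1}{9 v}$)
$V{\left(r{\left(-2,1 \right)} \right)} P{\left(-2 \right)} k{\left(-3 \right)} = \frac{\frac{1}{9} \frac{1}{-2}}{-1} \left(-5\right) = - \frac{-1}{9 \cdot 2} \left(-5\right) = \left(-1\right) \left(- \frac{1}{18}\right) \left(-5\right) = \frac{1}{18} \left(-5\right) = - \frac{5}{18}$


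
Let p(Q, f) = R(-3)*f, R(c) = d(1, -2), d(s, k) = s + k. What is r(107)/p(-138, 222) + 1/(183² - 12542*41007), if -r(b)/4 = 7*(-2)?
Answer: -2672362389/10594008091 ≈ -0.25225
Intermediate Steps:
r(b) = 56 (r(b) = -28*(-2) = -4*(-14) = 56)
d(s, k) = k + s
R(c) = -1 (R(c) = -2 + 1 = -1)
p(Q, f) = -f
r(107)/p(-138, 222) + 1/(183² - 12542*41007) = 56/((-1*222)) + 1/(183² - 12542*41007) = 56/(-222) + (1/41007)/(33489 - 12542) = 56*(-1/222) + (1/41007)/20947 = -28/111 + (1/20947)*(1/41007) = -28/111 + 1/858973629 = -2672362389/10594008091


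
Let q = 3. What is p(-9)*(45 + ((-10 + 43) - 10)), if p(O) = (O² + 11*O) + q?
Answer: -1020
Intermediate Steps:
p(O) = 3 + O² + 11*O (p(O) = (O² + 11*O) + 3 = 3 + O² + 11*O)
p(-9)*(45 + ((-10 + 43) - 10)) = (3 + (-9)² + 11*(-9))*(45 + ((-10 + 43) - 10)) = (3 + 81 - 99)*(45 + (33 - 10)) = -15*(45 + 23) = -15*68 = -1020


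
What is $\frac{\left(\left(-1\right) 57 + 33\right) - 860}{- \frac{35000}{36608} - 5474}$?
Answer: $\frac{4045184}{25053399} \approx 0.16146$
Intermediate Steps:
$\frac{\left(\left(-1\right) 57 + 33\right) - 860}{- \frac{35000}{36608} - 5474} = \frac{\left(-57 + 33\right) - 860}{\left(-35000\right) \frac{1}{36608} - 5474} = \frac{-24 - 860}{- \frac{4375}{4576} - 5474} = - \frac{884}{- \frac{25053399}{4576}} = \left(-884\right) \left(- \frac{4576}{25053399}\right) = \frac{4045184}{25053399}$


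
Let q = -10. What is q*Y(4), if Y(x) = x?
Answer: -40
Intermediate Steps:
q*Y(4) = -10*4 = -40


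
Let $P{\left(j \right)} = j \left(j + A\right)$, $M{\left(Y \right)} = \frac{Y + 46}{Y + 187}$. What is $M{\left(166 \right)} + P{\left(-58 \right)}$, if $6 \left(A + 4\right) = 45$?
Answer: $\frac{1116045}{353} \approx 3161.6$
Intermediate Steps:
$A = \frac{7}{2}$ ($A = -4 + \frac{1}{6} \cdot 45 = -4 + \frac{15}{2} = \frac{7}{2} \approx 3.5$)
$M{\left(Y \right)} = \frac{46 + Y}{187 + Y}$
$P{\left(j \right)} = j \left(\frac{7}{2} + j\right)$ ($P{\left(j \right)} = j \left(j + \frac{7}{2}\right) = j \left(\frac{7}{2} + j\right)$)
$M{\left(166 \right)} + P{\left(-58 \right)} = \frac{46 + 166}{187 + 166} + \frac{1}{2} \left(-58\right) \left(7 + 2 \left(-58\right)\right) = \frac{1}{353} \cdot 212 + \frac{1}{2} \left(-58\right) \left(7 - 116\right) = \frac{1}{353} \cdot 212 + \frac{1}{2} \left(-58\right) \left(-109\right) = \frac{212}{353} + 3161 = \frac{1116045}{353}$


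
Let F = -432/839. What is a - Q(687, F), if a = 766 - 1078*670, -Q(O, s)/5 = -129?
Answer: -722139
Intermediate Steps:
F = -432/839 (F = -432*1/839 = -432/839 ≈ -0.51490)
Q(O, s) = 645 (Q(O, s) = -5*(-129) = 645)
a = -721494 (a = 766 - 722260 = -721494)
a - Q(687, F) = -721494 - 1*645 = -721494 - 645 = -722139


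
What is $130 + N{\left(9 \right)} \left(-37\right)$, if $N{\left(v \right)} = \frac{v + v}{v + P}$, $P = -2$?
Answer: $\frac{244}{7} \approx 34.857$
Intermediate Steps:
$N{\left(v \right)} = \frac{2 v}{-2 + v}$ ($N{\left(v \right)} = \frac{v + v}{v - 2} = \frac{2 v}{-2 + v}$)
$130 + N{\left(9 \right)} \left(-37\right) = 130 + 2 \cdot 9 \frac{1}{-2 + 9} \left(-37\right) = 130 + 2 \cdot 9 \cdot \frac{1}{7} \left(-37\right) = 130 + \frac{18}{7} \left(-37\right) = 130 - \frac{666}{7} = \frac{244}{7}$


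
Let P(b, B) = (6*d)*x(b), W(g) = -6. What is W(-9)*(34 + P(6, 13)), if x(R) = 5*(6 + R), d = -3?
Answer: 6276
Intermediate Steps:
x(R) = 30 + 5*R
P(b, B) = -540 - 90*b (P(b, B) = (6*(-3))*(30 + 5*b) = -18*(30 + 5*b) = -540 - 90*b)
W(-9)*(34 + P(6, 13)) = -6*(34 + (-540 - 90*6)) = -6*(34 + (-540 - 540)) = -6*(34 - 1080) = -6*(-1046) = 6276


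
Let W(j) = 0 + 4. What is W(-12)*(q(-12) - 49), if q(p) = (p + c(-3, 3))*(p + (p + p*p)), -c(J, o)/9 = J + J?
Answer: 19964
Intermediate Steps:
c(J, o) = -18*J (c(J, o) = -9*(J + J) = -18*J)
W(j) = 4
q(p) = (54 + p)*(p² + 2*p) (q(p) = (p - 18*(-3))*(p + (p + p*p)) = (p + 54)*(p + (p + p²)) = (54 + p)*(p² + 2*p))
W(-12)*(q(-12) - 49) = 4*(-12*(108 + (-12)² + 56*(-12)) - 49) = 4*(-12*(108 + 144 - 672) - 49) = 4*(-12*(-420) - 49) = 4*(5040 - 49) = 4*4991 = 19964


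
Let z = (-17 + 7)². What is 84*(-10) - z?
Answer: -940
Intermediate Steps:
z = 100 (z = (-10)² = 100)
84*(-10) - z = 84*(-10) - 1*100 = -840 - 100 = -940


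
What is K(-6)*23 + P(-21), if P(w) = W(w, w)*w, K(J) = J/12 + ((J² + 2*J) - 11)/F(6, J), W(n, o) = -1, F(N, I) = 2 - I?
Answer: 375/8 ≈ 46.875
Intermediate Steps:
K(J) = J/12 + (-11 + J² + 2*J)/(2 - J) (K(J) = J/12 + ((J² + 2*J) - 11)/(2 - J) = J*(1/12) + (-11 + J² + 2*J)/(2 - J) = J/12 + (-11 + J² + 2*J)/(2 - J))
P(w) = -w
K(-6)*23 + P(-21) = ((132 - 26*(-6) - 11*(-6)²)/(12*(-2 - 6)))*23 - 1*(-21) = ((1/12)*(132 + 156 - 11*36)/(-8))*23 + 21 = ((1/12)*(-⅛)*(132 + 156 - 396))*23 + 21 = ((1/12)*(-⅛)*(-108))*23 + 21 = (9/8)*23 + 21 = 207/8 + 21 = 375/8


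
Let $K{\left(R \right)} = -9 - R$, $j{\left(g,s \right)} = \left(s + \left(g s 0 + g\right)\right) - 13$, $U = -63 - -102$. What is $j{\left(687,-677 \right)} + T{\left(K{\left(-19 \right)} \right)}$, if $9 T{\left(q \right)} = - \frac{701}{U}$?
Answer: $- \frac{1754}{351} \approx -4.9972$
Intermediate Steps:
$U = 39$ ($U = -63 + 102 = 39$)
$j{\left(g,s \right)} = -13 + g + s$ ($j{\left(g,s \right)} = \left(s + \left(0 + g\right)\right) - 13 = \left(s + g\right) - 13 = \left(g + s\right) - 13 = -13 + g + s$)
$T{\left(q \right)} = - \frac{701}{351}$ ($T{\left(q \right)} = \frac{\left(-701\right) \frac{1}{39}}{9} = \frac{1}{9} \left(- \frac{701}{39}\right) = - \frac{701}{351}$)
$j{\left(687,-677 \right)} + T{\left(K{\left(-19 \right)} \right)} = \left(-13 + 687 - 677\right) - \frac{701}{351} = -3 - \frac{701}{351} = - \frac{1754}{351}$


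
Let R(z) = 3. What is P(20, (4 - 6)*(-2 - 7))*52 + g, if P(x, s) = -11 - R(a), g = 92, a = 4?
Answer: -636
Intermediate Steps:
P(x, s) = -14 (P(x, s) = -11 - 1*3 = -11 - 3 = -14)
P(20, (4 - 6)*(-2 - 7))*52 + g = -14*52 + 92 = -728 + 92 = -636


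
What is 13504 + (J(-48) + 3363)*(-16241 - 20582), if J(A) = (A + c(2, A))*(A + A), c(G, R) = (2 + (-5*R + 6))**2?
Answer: 217123629403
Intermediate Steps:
c(G, R) = (8 - 5*R)**2 (c(G, R) = (2 + (6 - 5*R))**2 = (8 - 5*R)**2)
J(A) = 2*A*(A + (-8 + 5*A)**2) (J(A) = (A + (-8 + 5*A)**2)*(A + A) = (A + (-8 + 5*A)**2)*(2*A) = 2*A*(A + (-8 + 5*A)**2))
13504 + (J(-48) + 3363)*(-16241 - 20582) = 13504 + (2*(-48)*(-48 + (-8 + 5*(-48))**2) + 3363)*(-16241 - 20582) = 13504 + (2*(-48)*(-48 + (-8 - 240)**2) + 3363)*(-36823) = 13504 + (2*(-48)*(-48 + (-248)**2) + 3363)*(-36823) = 13504 + (2*(-48)*(-48 + 61504) + 3363)*(-36823) = 13504 + (2*(-48)*61456 + 3363)*(-36823) = 13504 + (-5899776 + 3363)*(-36823) = 13504 - 5896413*(-36823) = 13504 + 217123615899 = 217123629403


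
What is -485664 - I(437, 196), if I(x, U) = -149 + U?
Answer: -485711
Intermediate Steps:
-485664 - I(437, 196) = -485664 - (-149 + 196) = -485664 - 1*47 = -485664 - 47 = -485711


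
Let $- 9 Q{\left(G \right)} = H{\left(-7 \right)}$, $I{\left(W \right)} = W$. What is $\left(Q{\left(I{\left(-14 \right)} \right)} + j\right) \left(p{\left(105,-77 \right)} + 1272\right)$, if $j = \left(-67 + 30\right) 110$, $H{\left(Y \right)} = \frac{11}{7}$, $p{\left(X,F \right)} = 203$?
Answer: $- \frac{378220975}{63} \approx -6.0035 \cdot 10^{6}$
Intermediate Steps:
$H{\left(Y \right)} = \frac{11}{7}$ ($H{\left(Y \right)} = 11 \cdot \frac{1}{7} = \frac{11}{7}$)
$Q{\left(G \right)} = - \frac{11}{63}$ ($Q{\left(G \right)} = \left(- \frac{1}{9}\right) \frac{11}{7} = - \frac{11}{63}$)
$j = -4070$ ($j = \left(-37\right) 110 = -4070$)
$\left(Q{\left(I{\left(-14 \right)} \right)} + j\right) \left(p{\left(105,-77 \right)} + 1272\right) = \left(- \frac{11}{63} - 4070\right) \left(203 + 1272\right) = \left(- \frac{256421}{63}\right) 1475 = - \frac{378220975}{63}$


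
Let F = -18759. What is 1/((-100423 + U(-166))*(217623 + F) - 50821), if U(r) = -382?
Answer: -1/20046536341 ≈ -4.9884e-11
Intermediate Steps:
1/((-100423 + U(-166))*(217623 + F) - 50821) = 1/((-100423 - 382)*(217623 - 18759) - 50821) = 1/(-100805*198864 - 50821) = 1/(-20046485520 - 50821) = 1/(-20046536341) = -1/20046536341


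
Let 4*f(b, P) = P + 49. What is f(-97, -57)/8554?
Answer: -1/4277 ≈ -0.00023381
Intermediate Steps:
f(b, P) = 49/4 + P/4 (f(b, P) = (P + 49)/4 = (49 + P)/4 = 49/4 + P/4)
f(-97, -57)/8554 = (49/4 + (1/4)*(-57))/8554 = (49/4 - 57/4)*(1/8554) = -2*1/8554 = -1/4277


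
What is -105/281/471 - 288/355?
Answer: -12718121/15661535 ≈ -0.81206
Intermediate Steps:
-105/281/471 - 288/355 = -105*1/281*(1/471) - 288*1/355 = -105/281*1/471 - 288/355 = -35/44117 - 288/355 = -12718121/15661535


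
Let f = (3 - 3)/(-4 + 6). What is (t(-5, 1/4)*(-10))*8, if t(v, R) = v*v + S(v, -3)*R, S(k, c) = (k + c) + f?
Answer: -1840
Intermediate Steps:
f = 0 (f = 0/2 = 0*(½) = 0)
S(k, c) = c + k (S(k, c) = (k + c) + 0 = (c + k) + 0 = c + k)
t(v, R) = v² + R*(-3 + v) (t(v, R) = v*v + (-3 + v)*R = v² + R*(-3 + v))
(t(-5, 1/4)*(-10))*8 = (((-5)² + (1/4)*(-3 - 5))*(-10))*8 = ((25 + (1*(¼))*(-8))*(-10))*8 = ((25 + (¼)*(-8))*(-10))*8 = ((25 - 2)*(-10))*8 = (23*(-10))*8 = -230*8 = -1840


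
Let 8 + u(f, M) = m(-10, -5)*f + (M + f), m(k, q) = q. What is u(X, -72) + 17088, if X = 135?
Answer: 16468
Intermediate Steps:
u(f, M) = -8 + M - 4*f (u(f, M) = -8 + (-5*f + (M + f)) = -8 + (M - 4*f) = -8 + M - 4*f)
u(X, -72) + 17088 = (-8 - 72 - 4*135) + 17088 = (-8 - 72 - 540) + 17088 = -620 + 17088 = 16468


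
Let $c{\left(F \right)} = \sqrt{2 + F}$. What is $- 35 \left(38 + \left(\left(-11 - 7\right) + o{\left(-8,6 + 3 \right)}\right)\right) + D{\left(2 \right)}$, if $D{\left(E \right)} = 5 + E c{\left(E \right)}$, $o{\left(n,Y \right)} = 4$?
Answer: $-831$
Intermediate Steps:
$D{\left(E \right)} = 5 + E \sqrt{2 + E}$
$- 35 \left(38 + \left(\left(-11 - 7\right) + o{\left(-8,6 + 3 \right)}\right)\right) + D{\left(2 \right)} = - 35 \left(38 + \left(\left(-11 - 7\right) + 4\right)\right) + \left(5 + 2 \sqrt{2 + 2}\right) = - 35 \left(38 + \left(-18 + 4\right)\right) + \left(5 + 2 \sqrt{4}\right) = - 35 \left(38 - 14\right) + \left(5 + 2 \cdot 2\right) = \left(-35\right) 24 + \left(5 + 4\right) = -840 + 9 = -831$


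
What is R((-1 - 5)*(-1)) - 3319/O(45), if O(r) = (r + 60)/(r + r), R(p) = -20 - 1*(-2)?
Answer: -20040/7 ≈ -2862.9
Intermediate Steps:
R(p) = -18 (R(p) = -20 + 2 = -18)
O(r) = (60 + r)/(2*r) (O(r) = (60 + r)/((2*r)) = (60 + r)*(1/(2*r)) = (60 + r)/(2*r))
R((-1 - 5)*(-1)) - 3319/O(45) = -18 - 3319*90/(60 + 45) = -18 - 3319/((½)*(1/45)*105) = -18 - 3319/7/6 = -18 - 3319*6/7 = -18 - 19914/7 = -20040/7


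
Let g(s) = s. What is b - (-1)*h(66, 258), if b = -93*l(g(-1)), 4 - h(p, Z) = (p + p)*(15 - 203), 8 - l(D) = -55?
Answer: 18961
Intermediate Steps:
l(D) = 63 (l(D) = 8 - 1*(-55) = 8 + 55 = 63)
h(p, Z) = 4 + 376*p (h(p, Z) = 4 - (p + p)*(15 - 203) = 4 - 2*p*(-188) = 4 - (-376)*p = 4 + 376*p)
b = -5859 (b = -93*63 = -5859)
b - (-1)*h(66, 258) = -5859 - (-1)*(4 + 376*66) = -5859 - (-1)*(4 + 24816) = -5859 - (-1)*24820 = -5859 - 1*(-24820) = -5859 + 24820 = 18961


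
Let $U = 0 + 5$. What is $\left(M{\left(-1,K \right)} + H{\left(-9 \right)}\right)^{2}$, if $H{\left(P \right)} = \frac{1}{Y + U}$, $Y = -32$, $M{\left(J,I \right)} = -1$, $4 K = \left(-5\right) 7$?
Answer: $\frac{784}{729} \approx 1.0754$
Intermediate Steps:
$U = 5$
$K = - \frac{35}{4}$ ($K = \frac{\left(-5\right) 7}{4} = \frac{1}{4} \left(-35\right) = - \frac{35}{4} \approx -8.75$)
$H{\left(P \right)} = - \frac{1}{27}$ ($H{\left(P \right)} = \frac{1}{-32 + 5} = \frac{1}{-27} = - \frac{1}{27}$)
$\left(M{\left(-1,K \right)} + H{\left(-9 \right)}\right)^{2} = \left(-1 - \frac{1}{27}\right)^{2} = \left(- \frac{28}{27}\right)^{2} = \frac{784}{729}$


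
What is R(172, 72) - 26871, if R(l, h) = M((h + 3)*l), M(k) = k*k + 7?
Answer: 166383136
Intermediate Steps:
M(k) = 7 + k² (M(k) = k² + 7 = 7 + k²)
R(l, h) = 7 + l²*(3 + h)² (R(l, h) = 7 + ((h + 3)*l)² = 7 + ((3 + h)*l)² = 7 + (l*(3 + h))² = 7 + l²*(3 + h)²)
R(172, 72) - 26871 = (7 + 172²*(3 + 72)²) - 26871 = (7 + 29584*75²) - 26871 = (7 + 29584*5625) - 26871 = (7 + 166410000) - 26871 = 166410007 - 26871 = 166383136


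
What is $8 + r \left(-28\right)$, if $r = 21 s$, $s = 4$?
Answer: $-2344$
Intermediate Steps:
$r = 84$ ($r = 21 \cdot 4 = 84$)
$8 + r \left(-28\right) = 8 + 84 \left(-28\right) = 8 - 2352 = -2344$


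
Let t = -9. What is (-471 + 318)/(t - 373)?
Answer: 153/382 ≈ 0.40052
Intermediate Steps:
(-471 + 318)/(t - 373) = (-471 + 318)/(-9 - 373) = -153/(-382) = -153*(-1/382) = 153/382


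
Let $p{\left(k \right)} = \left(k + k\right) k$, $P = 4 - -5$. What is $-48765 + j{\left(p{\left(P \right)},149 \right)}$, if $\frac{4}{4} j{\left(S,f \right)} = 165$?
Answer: $-48600$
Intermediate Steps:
$P = 9$ ($P = 4 + 5 = 9$)
$p{\left(k \right)} = 2 k^{2}$ ($p{\left(k \right)} = 2 k k = 2 k^{2}$)
$j{\left(S,f \right)} = 165$
$-48765 + j{\left(p{\left(P \right)},149 \right)} = -48765 + 165 = -48600$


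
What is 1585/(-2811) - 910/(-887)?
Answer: 1152115/2493357 ≈ 0.46207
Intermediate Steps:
1585/(-2811) - 910/(-887) = 1585*(-1/2811) - 910*(-1/887) = -1585/2811 + 910/887 = 1152115/2493357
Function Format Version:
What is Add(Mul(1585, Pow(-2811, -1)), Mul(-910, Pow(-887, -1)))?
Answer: Rational(1152115, 2493357) ≈ 0.46207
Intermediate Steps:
Add(Mul(1585, Pow(-2811, -1)), Mul(-910, Pow(-887, -1))) = Add(Mul(1585, Rational(-1, 2811)), Mul(-910, Rational(-1, 887))) = Add(Rational(-1585, 2811), Rational(910, 887)) = Rational(1152115, 2493357)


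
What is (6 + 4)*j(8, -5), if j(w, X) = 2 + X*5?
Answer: -230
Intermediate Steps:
j(w, X) = 2 + 5*X
(6 + 4)*j(8, -5) = (6 + 4)*(2 + 5*(-5)) = 10*(2 - 25) = 10*(-23) = -230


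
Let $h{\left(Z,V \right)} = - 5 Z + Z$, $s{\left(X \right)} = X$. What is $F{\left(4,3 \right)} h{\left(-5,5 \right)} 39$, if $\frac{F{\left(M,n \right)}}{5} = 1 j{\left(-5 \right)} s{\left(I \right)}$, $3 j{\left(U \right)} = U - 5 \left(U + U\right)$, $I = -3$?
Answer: $-175500$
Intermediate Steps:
$h{\left(Z,V \right)} = - 4 Z$
$j{\left(U \right)} = - 3 U$ ($j{\left(U \right)} = \frac{U - 5 \left(U + U\right)}{3} = \frac{U - 5 \cdot 2 U}{3} = \frac{U - 10 U}{3} = \frac{\left(-9\right) U}{3} = - 3 U$)
$F{\left(M,n \right)} = -225$ ($F{\left(M,n \right)} = 5 \cdot 1 \left(\left(-3\right) \left(-5\right)\right) \left(-3\right) = 5 \cdot 1 \cdot 15 \left(-3\right) = 5 \cdot 15 \left(-3\right) = 5 \left(-45\right) = -225$)
$F{\left(4,3 \right)} h{\left(-5,5 \right)} 39 = - 225 \left(\left(-4\right) \left(-5\right)\right) 39 = \left(-225\right) 20 \cdot 39 = \left(-4500\right) 39 = -175500$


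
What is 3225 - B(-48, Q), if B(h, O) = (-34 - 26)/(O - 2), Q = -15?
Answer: 54765/17 ≈ 3221.5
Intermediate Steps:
B(h, O) = -60/(-2 + O)
3225 - B(-48, Q) = 3225 - (-60)/(-2 - 15) = 3225 - (-60)/(-17) = 3225 - (-60)*(-1)/17 = 3225 - 1*60/17 = 3225 - 60/17 = 54765/17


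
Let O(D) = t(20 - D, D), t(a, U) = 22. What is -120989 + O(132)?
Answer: -120967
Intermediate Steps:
O(D) = 22
-120989 + O(132) = -120989 + 22 = -120967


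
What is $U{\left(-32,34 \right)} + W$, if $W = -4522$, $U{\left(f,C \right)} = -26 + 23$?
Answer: $-4525$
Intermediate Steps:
$U{\left(f,C \right)} = -3$
$U{\left(-32,34 \right)} + W = -3 - 4522 = -4525$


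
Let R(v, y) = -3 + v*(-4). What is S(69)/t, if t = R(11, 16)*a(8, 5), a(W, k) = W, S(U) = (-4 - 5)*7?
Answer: 63/376 ≈ 0.16755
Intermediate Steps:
S(U) = -63 (S(U) = -9*7 = -63)
R(v, y) = -3 - 4*v
t = -376 (t = (-3 - 4*11)*8 = (-3 - 44)*8 = -47*8 = -376)
S(69)/t = -63/(-376) = -63*(-1/376) = 63/376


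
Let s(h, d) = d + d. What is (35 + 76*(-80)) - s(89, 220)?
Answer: -6485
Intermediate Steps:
s(h, d) = 2*d
(35 + 76*(-80)) - s(89, 220) = (35 + 76*(-80)) - 2*220 = (35 - 6080) - 1*440 = -6045 - 440 = -6485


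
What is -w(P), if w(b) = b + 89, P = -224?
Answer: 135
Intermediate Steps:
w(b) = 89 + b
-w(P) = -(89 - 224) = -1*(-135) = 135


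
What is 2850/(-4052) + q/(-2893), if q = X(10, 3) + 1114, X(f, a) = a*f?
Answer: -585479/532838 ≈ -1.0988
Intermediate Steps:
q = 1144 (q = 3*10 + 1114 = 30 + 1114 = 1144)
2850/(-4052) + q/(-2893) = 2850/(-4052) + 1144/(-2893) = 2850*(-1/4052) + 1144*(-1/2893) = -1425/2026 - 104/263 = -585479/532838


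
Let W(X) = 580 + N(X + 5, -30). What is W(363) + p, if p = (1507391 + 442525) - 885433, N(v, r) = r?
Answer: 1065033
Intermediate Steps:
W(X) = 550 (W(X) = 580 - 30 = 550)
p = 1064483 (p = 1949916 - 885433 = 1064483)
W(363) + p = 550 + 1064483 = 1065033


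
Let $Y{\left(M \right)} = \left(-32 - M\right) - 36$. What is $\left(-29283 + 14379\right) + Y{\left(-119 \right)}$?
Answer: $-14853$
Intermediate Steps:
$Y{\left(M \right)} = -68 - M$ ($Y{\left(M \right)} = \left(-32 - M\right) - 36 = -68 - M$)
$\left(-29283 + 14379\right) + Y{\left(-119 \right)} = \left(-29283 + 14379\right) - -51 = -14904 + \left(-68 + 119\right) = -14904 + 51 = -14853$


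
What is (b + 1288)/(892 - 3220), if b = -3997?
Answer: 903/776 ≈ 1.1637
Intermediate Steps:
(b + 1288)/(892 - 3220) = (-3997 + 1288)/(892 - 3220) = -2709/(-2328) = -2709*(-1/2328) = 903/776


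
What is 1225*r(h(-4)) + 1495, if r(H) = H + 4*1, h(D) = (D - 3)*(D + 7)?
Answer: -19330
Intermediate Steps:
h(D) = (-3 + D)*(7 + D)
r(H) = 4 + H (r(H) = H + 4 = 4 + H)
1225*r(h(-4)) + 1495 = 1225*(4 + (-21 + (-4)² + 4*(-4))) + 1495 = 1225*(4 + (-21 + 16 - 16)) + 1495 = 1225*(4 - 21) + 1495 = 1225*(-17) + 1495 = -20825 + 1495 = -19330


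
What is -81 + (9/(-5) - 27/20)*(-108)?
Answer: 1296/5 ≈ 259.20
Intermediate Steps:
-81 + (9/(-5) - 27/20)*(-108) = -81 + (9*(-⅕) - 27*1/20)*(-108) = -81 + (-9/5 - 27/20)*(-108) = -81 - 63/20*(-108) = -81 + 1701/5 = 1296/5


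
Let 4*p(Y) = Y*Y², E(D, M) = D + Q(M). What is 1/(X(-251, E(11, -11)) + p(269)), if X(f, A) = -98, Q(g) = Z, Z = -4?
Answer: 4/19464717 ≈ 2.0550e-7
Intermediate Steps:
Q(g) = -4
E(D, M) = -4 + D (E(D, M) = D - 4 = -4 + D)
p(Y) = Y³/4 (p(Y) = (Y*Y²)/4 = Y³/4)
1/(X(-251, E(11, -11)) + p(269)) = 1/(-98 + (¼)*269³) = 1/(-98 + (¼)*19465109) = 1/(-98 + 19465109/4) = 1/(19464717/4) = 4/19464717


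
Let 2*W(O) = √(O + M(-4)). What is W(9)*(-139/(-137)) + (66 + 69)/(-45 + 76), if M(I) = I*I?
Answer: 58535/8494 ≈ 6.8913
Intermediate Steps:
M(I) = I²
W(O) = √(16 + O)/2 (W(O) = √(O + (-4)²)/2 = √(O + 16)/2 = √(16 + O)/2)
W(9)*(-139/(-137)) + (66 + 69)/(-45 + 76) = (√(16 + 9)/2)*(-139/(-137)) + (66 + 69)/(-45 + 76) = (√25/2)*(-139*(-1/137)) + 135/31 = ((½)*5)*(139/137) + 135*(1/31) = (5/2)*(139/137) + 135/31 = 695/274 + 135/31 = 58535/8494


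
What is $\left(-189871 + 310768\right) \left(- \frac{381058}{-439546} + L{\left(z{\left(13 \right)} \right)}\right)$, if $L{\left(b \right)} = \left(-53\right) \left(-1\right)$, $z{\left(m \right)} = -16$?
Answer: $\frac{75328362774}{11567} \approx 6.5124 \cdot 10^{6}$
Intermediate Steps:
$L{\left(b \right)} = 53$
$\left(-189871 + 310768\right) \left(- \frac{381058}{-439546} + L{\left(z{\left(13 \right)} \right)}\right) = \left(-189871 + 310768\right) \left(- \frac{381058}{-439546} + 53\right) = 120897 \left(\left(-381058\right) \left(- \frac{1}{439546}\right) + 53\right) = 120897 \left(\frac{190529}{219773} + 53\right) = 120897 \cdot \frac{11838498}{219773} = \frac{75328362774}{11567}$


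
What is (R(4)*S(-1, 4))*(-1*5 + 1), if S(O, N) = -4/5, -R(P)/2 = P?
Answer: -128/5 ≈ -25.600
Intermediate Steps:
R(P) = -2*P
S(O, N) = -⅘ (S(O, N) = -4*⅕ = -⅘)
(R(4)*S(-1, 4))*(-1*5 + 1) = (-2*4*(-⅘))*(-1*5 + 1) = (-8*(-⅘))*(-5 + 1) = (32/5)*(-4) = -128/5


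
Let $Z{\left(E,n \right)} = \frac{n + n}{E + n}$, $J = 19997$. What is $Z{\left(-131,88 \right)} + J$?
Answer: $\frac{859695}{43} \approx 19993.0$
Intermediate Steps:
$Z{\left(E,n \right)} = \frac{2 n}{E + n}$
$Z{\left(-131,88 \right)} + J = 2 \cdot 88 \frac{1}{-131 + 88} + 19997 = 2 \cdot 88 \frac{1}{-43} + 19997 = 2 \cdot 88 \left(- \frac{1}{43}\right) + 19997 = - \frac{176}{43} + 19997 = \frac{859695}{43}$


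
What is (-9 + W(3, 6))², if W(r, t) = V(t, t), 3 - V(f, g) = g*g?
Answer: 1764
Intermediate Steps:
V(f, g) = 3 - g² (V(f, g) = 3 - g*g = 3 - g²)
W(r, t) = 3 - t²
(-9 + W(3, 6))² = (-9 + (3 - 1*6²))² = (-9 + (3 - 1*36))² = (-9 + (3 - 36))² = (-9 - 33)² = (-42)² = 1764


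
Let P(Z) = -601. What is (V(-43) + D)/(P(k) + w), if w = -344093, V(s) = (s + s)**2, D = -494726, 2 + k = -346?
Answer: 243665/172347 ≈ 1.4138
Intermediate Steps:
k = -348 (k = -2 - 346 = -348)
V(s) = 4*s**2 (V(s) = (2*s)**2 = 4*s**2)
(V(-43) + D)/(P(k) + w) = (4*(-43)**2 - 494726)/(-601 - 344093) = (4*1849 - 494726)/(-344694) = (7396 - 494726)*(-1/344694) = -487330*(-1/344694) = 243665/172347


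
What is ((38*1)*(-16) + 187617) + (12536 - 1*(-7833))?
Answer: 207378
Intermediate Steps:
((38*1)*(-16) + 187617) + (12536 - 1*(-7833)) = (38*(-16) + 187617) + (12536 + 7833) = (-608 + 187617) + 20369 = 187009 + 20369 = 207378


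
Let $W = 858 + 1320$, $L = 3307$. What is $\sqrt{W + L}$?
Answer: $\sqrt{5485} \approx 74.061$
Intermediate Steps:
$W = 2178$
$\sqrt{W + L} = \sqrt{2178 + 3307} = \sqrt{5485}$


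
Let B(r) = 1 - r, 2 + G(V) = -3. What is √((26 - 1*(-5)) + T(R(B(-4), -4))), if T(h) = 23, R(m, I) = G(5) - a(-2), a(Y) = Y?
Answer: 3*√6 ≈ 7.3485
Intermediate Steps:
G(V) = -5 (G(V) = -2 - 3 = -5)
R(m, I) = -3 (R(m, I) = -5 - 1*(-2) = -5 + 2 = -3)
√((26 - 1*(-5)) + T(R(B(-4), -4))) = √((26 - 1*(-5)) + 23) = √((26 + 5) + 23) = √(31 + 23) = √54 = 3*√6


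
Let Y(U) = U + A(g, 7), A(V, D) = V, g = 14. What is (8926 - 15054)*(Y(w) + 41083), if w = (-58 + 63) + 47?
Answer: -252161072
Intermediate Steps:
w = 52 (w = 5 + 47 = 52)
Y(U) = 14 + U (Y(U) = U + 14 = 14 + U)
(8926 - 15054)*(Y(w) + 41083) = (8926 - 15054)*((14 + 52) + 41083) = -6128*(66 + 41083) = -6128*41149 = -252161072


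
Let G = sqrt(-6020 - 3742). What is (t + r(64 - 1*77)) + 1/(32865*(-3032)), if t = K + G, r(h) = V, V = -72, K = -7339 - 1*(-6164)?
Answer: -124259409961/99646680 + I*sqrt(9762) ≈ -1247.0 + 98.803*I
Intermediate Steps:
G = I*sqrt(9762) (G = sqrt(-9762) = I*sqrt(9762) ≈ 98.803*I)
K = -1175 (K = -7339 + 6164 = -1175)
r(h) = -72
t = -1175 + I*sqrt(9762) ≈ -1175.0 + 98.803*I
(t + r(64 - 1*77)) + 1/(32865*(-3032)) = ((-1175 + I*sqrt(9762)) - 72) + 1/(32865*(-3032)) = (-1247 + I*sqrt(9762)) + (1/32865)*(-1/3032) = (-1247 + I*sqrt(9762)) - 1/99646680 = -124259409961/99646680 + I*sqrt(9762)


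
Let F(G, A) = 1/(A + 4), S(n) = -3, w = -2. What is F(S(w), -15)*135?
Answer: -135/11 ≈ -12.273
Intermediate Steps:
F(G, A) = 1/(4 + A)
F(S(w), -15)*135 = 135/(4 - 15) = 135/(-11) = -1/11*135 = -135/11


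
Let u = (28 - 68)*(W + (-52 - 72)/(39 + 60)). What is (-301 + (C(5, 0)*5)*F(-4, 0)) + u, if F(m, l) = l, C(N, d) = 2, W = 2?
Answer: -32759/99 ≈ -330.90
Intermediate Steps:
u = -2960/99 (u = (28 - 68)*(2 + (-52 - 72)/(39 + 60)) = -40*(2 - 124/99) = -40*74/99 = -2960/99 ≈ -29.899)
(-301 + (C(5, 0)*5)*F(-4, 0)) + u = (-301 + (2*5)*0) - 2960/99 = (-301 + 10*0) - 2960/99 = (-301 + 0) - 2960/99 = -301 - 2960/99 = -32759/99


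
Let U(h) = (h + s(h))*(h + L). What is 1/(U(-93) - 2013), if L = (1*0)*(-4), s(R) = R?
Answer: 1/15285 ≈ 6.5424e-5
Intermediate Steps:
L = 0 (L = 0*(-4) = 0)
U(h) = 2*h**2 (U(h) = (h + h)*(h + 0) = (2*h)*h = 2*h**2)
1/(U(-93) - 2013) = 1/(2*(-93)**2 - 2013) = 1/(2*8649 - 2013) = 1/(17298 - 2013) = 1/15285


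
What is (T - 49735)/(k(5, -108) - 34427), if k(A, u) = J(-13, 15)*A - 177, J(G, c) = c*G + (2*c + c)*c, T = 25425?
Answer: 12155/16102 ≈ 0.75488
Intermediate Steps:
J(G, c) = 3*c² + G*c (J(G, c) = G*c + (3*c)*c = G*c + 3*c² = 3*c² + G*c)
k(A, u) = -177 + 480*A (k(A, u) = (15*(-13 + 3*15))*A - 177 = (15*(-13 + 45))*A - 177 = (15*32)*A - 177 = 480*A - 177 = -177 + 480*A)
(T - 49735)/(k(5, -108) - 34427) = (25425 - 49735)/((-177 + 480*5) - 34427) = -24310/((-177 + 2400) - 34427) = -24310/(2223 - 34427) = -24310/(-32204) = -24310*(-1/32204) = 12155/16102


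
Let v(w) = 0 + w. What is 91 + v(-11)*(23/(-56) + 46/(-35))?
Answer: 4399/40 ≈ 109.97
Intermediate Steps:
v(w) = w
91 + v(-11)*(23/(-56) + 46/(-35)) = 91 - 11*(23/(-56) + 46/(-35)) = 91 - 11*(23*(-1/56) + 46*(-1/35)) = 91 - 11*(-23/56 - 46/35) = 91 - 11*(-69/40) = 91 + 759/40 = 4399/40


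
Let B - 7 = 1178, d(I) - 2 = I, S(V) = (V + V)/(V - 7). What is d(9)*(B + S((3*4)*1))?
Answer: 65439/5 ≈ 13088.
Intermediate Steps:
S(V) = 2*V/(-7 + V) (S(V) = (2*V)/(-7 + V) = 2*V/(-7 + V))
d(I) = 2 + I
B = 1185 (B = 7 + 1178 = 1185)
d(9)*(B + S((3*4)*1)) = (2 + 9)*(1185 + 2*((3*4)*1)/(-7 + (3*4)*1)) = 11*(1185 + 2*(12*1)/(-7 + 12*1)) = 11*(1185 + 2*12/(-7 + 12)) = 11*(1185 + 2*12/5) = 11*(1185 + 2*12*(⅕)) = 11*(1185 + 24/5) = 11*(5949/5) = 65439/5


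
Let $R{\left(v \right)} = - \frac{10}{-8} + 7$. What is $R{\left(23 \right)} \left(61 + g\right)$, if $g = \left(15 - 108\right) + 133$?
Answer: $\frac{3333}{4} \approx 833.25$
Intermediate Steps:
$R{\left(v \right)} = \frac{33}{4}$ ($R{\left(v \right)} = \left(-10\right) \left(- \frac{1}{8}\right) + 7 = \frac{5}{4} + 7 = \frac{33}{4}$)
$g = 40$ ($g = -93 + 133 = 40$)
$R{\left(23 \right)} \left(61 + g\right) = \frac{33 \left(61 + 40\right)}{4} = \frac{33}{4} \cdot 101 = \frac{3333}{4}$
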